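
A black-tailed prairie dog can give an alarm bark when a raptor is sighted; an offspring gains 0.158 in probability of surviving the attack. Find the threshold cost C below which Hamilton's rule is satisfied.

r to an offspring = 1/2 (one parent–offspring link: r = (1/2)^1 = 1/2).
Hamilton's rule: n·r·B > C, so the trait is favored while C < n·r·B = 1·0.5·0.158 = 0.079.

0.079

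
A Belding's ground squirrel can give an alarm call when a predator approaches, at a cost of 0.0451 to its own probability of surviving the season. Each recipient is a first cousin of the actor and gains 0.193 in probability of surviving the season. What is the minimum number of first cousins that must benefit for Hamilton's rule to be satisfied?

r to a first cousin = 0.125 (first cousins share one grandparent pair — two paths of length 4: r = 2·(1/2)^4 = 1/8).
Hamilton's rule: n·r·B > C  ⇒  n > C/(r·B) = 0.0451/(0.125·0.193) = 1.869.
The smallest integer exceeding 1.869 is 2.

2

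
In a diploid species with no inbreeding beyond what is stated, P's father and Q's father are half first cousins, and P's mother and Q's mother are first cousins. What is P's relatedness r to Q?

0.046875

Wright's path rule: contributions from independent ancestry routes add.
P and Q are related in two ways: half second cousins through their fathers (r = 1/64) and second cousins through their mothers (r = 1/32).
r = 1/64 + 1/32 = 3/64 = 0.046875.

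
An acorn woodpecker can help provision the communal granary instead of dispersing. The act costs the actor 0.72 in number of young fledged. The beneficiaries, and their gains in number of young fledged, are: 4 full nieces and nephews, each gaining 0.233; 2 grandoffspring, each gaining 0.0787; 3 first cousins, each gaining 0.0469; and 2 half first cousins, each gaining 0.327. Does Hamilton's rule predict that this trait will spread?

No

Hamilton's rule: the trait is favored when the sum of r·B over every recipient exceeds the actor's cost C.
r to a full niece or nephew = 0.25 (full aunt/uncle↔niece/nephew: two paths of length 3 through the shared grandparent pair: r = 2·(1/2)^3 = 1/4).
r to a grandoffspring = 1/4 (two parent–offspring links: r = (1/2)^2 = 1/4).
r to a first cousin = 0.125 (first cousins share one grandparent pair — two paths of length 4: r = 2·(1/2)^4 = 1/8).
r to a half first cousin = 0.0625 (half first cousins share one grandparent — one path of length 4: r = (1/2)^4 = 1/16).
Summing one r·B term per recipient: 4·0.25·0.233 + 2·0.25·0.0787 + 3·0.125·0.0469 + 2·0.0625·0.327 = 0.3308125.
0.3308125 < 0.72: the indirect benefit is less than the cost.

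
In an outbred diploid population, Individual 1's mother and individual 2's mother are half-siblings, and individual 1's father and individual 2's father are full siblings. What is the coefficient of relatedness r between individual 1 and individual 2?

0.1875

Wright's path rule: contributions from independent ancestry routes add.
Individual 1 and individual 2 are related in two ways: half first cousins through their mothers (r = 1/16) and first cousins through their fathers (r = 1/8).
r = 1/16 + 1/8 = 3/16 = 0.1875.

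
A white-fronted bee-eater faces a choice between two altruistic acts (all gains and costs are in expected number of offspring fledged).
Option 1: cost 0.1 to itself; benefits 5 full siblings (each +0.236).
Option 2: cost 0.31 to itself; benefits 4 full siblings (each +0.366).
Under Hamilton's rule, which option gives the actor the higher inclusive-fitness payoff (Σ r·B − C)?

Option 1

Option 1: r to a full sibling = 0.5.
Option 1: Σ r·B − C = (5·0.5·0.236) − 0.1 = 0.49.
Option 2: r to a full sibling = 0.5.
Option 2: Σ r·B − C = (4·0.5·0.366) − 0.31 = 0.422.
Option 1 has the higher net inclusive-fitness payoff.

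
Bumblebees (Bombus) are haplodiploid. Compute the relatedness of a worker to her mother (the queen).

One meiotic link between diploid queen and diploid daughter: r = 1/2.

0.5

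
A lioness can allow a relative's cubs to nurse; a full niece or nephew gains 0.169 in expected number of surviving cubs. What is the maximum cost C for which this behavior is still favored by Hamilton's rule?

r to a full niece or nephew = 0.25 (full aunt/uncle↔niece/nephew: two paths of length 3 through the shared grandparent pair: r = 2·(1/2)^3 = 1/4).
Hamilton's rule: n·r·B > C, so the trait is favored while C < n·r·B = 1·0.25·0.169 = 0.04225.

0.04225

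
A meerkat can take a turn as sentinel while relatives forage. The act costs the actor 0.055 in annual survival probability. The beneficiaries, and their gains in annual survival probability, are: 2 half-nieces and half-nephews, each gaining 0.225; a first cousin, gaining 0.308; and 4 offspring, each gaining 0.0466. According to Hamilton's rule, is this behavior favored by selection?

Hamilton's rule: the trait is favored when the sum of r·B over every recipient exceeds the actor's cost C.
r to a half-niece or half-nephew = 0.125 (half-aunt/uncle↔niece/nephew: one path of length 3: r = (1/2)^3 = 1/8).
r to a first cousin = 1/8 (first cousins share one grandparent pair — two paths of length 4: r = 2·(1/2)^4 = 1/8).
r to an offspring = 0.5 (one parent–offspring link: r = (1/2)^1 = 1/2).
Summing one r·B term per recipient: 2·0.125·0.225 + 1·0.125·0.308 + 4·0.5·0.0466 = 0.18795.
0.18795 > 0.055: the indirect benefit exceeds the cost.

Yes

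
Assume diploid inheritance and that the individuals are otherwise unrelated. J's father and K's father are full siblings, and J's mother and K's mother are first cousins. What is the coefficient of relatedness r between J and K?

0.15625

With two independent routes of shared ancestry, r is the sum of the two contributions.
J and K are related in two ways: first cousins through their fathers (r = 1/8) and second cousins through their mothers (r = 1/32).
r = 1/8 + 1/32 = 5/32 = 0.15625.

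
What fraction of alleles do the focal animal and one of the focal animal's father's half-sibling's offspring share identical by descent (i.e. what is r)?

0.0625

Each parent–offspring link contributes a factor of 1/2, and independent paths through distinct common ancestors add.
Half first cousins share one grandparent — one path of length 4: r = (1/2)^4 = 1/16.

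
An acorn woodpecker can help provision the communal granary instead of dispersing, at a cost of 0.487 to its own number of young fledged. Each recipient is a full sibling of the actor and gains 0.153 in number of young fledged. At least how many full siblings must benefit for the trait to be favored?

r to a full sibling = 1/2 (full sibs share both parents — two paths of length 2: r = 2·(1/2)^2 = 1/2).
Hamilton's rule: n·r·B > C  ⇒  n > C/(r·B) = 0.487/(0.5·0.153) = 6.366.
The smallest integer exceeding 6.366 is 7.

7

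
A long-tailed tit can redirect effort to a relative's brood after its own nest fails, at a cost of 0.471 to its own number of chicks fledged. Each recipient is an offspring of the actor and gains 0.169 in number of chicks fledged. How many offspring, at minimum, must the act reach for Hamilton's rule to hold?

6

r to an offspring = 0.5 (one parent–offspring link: r = (1/2)^1 = 1/2).
Hamilton's rule: n·r·B > C  ⇒  n > C/(r·B) = 0.471/(0.5·0.169) = 5.574.
The smallest integer exceeding 5.574 is 6.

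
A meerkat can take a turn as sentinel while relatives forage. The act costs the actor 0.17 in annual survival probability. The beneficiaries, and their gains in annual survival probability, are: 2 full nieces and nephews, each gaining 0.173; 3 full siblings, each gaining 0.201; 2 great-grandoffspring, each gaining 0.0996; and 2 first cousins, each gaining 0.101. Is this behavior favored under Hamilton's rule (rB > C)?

Yes

Hamilton's rule: the trait is favored when the sum of r·B over every recipient exceeds the actor's cost C.
r to a full niece or nephew = 0.25 (full aunt/uncle↔niece/nephew: two paths of length 3 through the shared grandparent pair: r = 2·(1/2)^3 = 1/4).
r to a full sibling = 0.5 (full sibs share both parents — two paths of length 2: r = 2·(1/2)^2 = 1/2).
r to a great-grandoffspring = 1/8 (three parent–offspring links: r = (1/2)^3 = 1/8).
r to a first cousin = 0.125 (first cousins share one grandparent pair — two paths of length 4: r = 2·(1/2)^4 = 1/8).
Summing one r·B term per recipient: 2·0.25·0.173 + 3·0.5·0.201 + 2·0.125·0.0996 + 2·0.125·0.101 = 0.43815.
0.43815 > 0.17: the indirect benefit exceeds the cost.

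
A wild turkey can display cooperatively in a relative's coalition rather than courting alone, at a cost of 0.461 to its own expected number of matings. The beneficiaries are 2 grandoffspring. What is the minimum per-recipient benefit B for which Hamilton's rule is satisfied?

0.922

r to a grandoffspring = 1/4 (two parent–offspring links: r = (1/2)^2 = 1/4).
Hamilton's rule with n recipients of equal r: n·r·B > C, so B > C/(n·r) = 0.461/(2·0.25) = 0.922.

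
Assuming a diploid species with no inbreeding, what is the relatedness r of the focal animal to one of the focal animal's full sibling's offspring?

0.25

Each parent–offspring link contributes a factor of 1/2, and independent paths through distinct common ancestors add.
Full aunt/uncle↔niece/nephew: two paths of length 3 through the shared grandparent pair: r = 2·(1/2)^3 = 1/4.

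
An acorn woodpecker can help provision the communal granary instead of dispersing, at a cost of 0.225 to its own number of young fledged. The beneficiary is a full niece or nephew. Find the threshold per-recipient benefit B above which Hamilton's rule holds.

0.9

r to a full niece or nephew = 0.25 (full aunt/uncle↔niece/nephew: two paths of length 3 through the shared grandparent pair: r = 2·(1/2)^3 = 1/4).
Hamilton's rule with n recipients of equal r: n·r·B > C, so B > C/(n·r) = 0.225/(1·0.25) = 0.9.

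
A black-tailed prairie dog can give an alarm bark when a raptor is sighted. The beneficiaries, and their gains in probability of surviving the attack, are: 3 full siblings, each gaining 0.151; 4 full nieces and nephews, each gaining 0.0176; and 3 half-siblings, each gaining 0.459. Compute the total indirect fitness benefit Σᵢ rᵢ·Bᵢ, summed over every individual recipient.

r to a full sibling = 1/2 (full sibs share both parents — two paths of length 2: r = 2·(1/2)^2 = 1/2).
r to a full niece or nephew = 1/4 (full aunt/uncle↔niece/nephew: two paths of length 3 through the shared grandparent pair: r = 2·(1/2)^3 = 1/4).
r to a half-sibling = 1/4 (half-sibs share one parent — one path of length 2: r = (1/2)^2 = 1/4).
Summing one r·B term per recipient: 3·0.5·0.151 + 4·0.25·0.0176 + 3·0.25·0.459 = 0.58835.

0.58835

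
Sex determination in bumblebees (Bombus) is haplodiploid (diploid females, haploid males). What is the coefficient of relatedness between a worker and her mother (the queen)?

0.5

One meiotic link between diploid queen and diploid daughter: r = 1/2.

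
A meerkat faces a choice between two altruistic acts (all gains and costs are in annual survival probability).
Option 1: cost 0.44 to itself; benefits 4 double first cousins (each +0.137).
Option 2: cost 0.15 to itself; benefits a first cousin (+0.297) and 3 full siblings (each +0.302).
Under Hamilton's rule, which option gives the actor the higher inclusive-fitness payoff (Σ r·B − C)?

Option 1: r to a double first cousin = 0.25.
Option 1: Σ r·B − C = (4·0.25·0.137) − 0.44 = -0.303.
Option 2: r to a first cousin = 0.125.
Option 2: r to a full sibling = 0.5.
Option 2: Σ r·B − C = (1·0.125·0.297 + 3·0.5·0.302) − 0.15 = 0.340125.
Option 2 has the higher net inclusive-fitness payoff.

Option 2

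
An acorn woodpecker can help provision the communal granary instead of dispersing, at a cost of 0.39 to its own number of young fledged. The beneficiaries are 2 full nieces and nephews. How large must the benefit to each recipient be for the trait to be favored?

r to a full niece or nephew = 1/4 (full aunt/uncle↔niece/nephew: two paths of length 3 through the shared grandparent pair: r = 2·(1/2)^3 = 1/4).
Hamilton's rule with n recipients of equal r: n·r·B > C, so B > C/(n·r) = 0.39/(2·0.25) = 0.78.

0.78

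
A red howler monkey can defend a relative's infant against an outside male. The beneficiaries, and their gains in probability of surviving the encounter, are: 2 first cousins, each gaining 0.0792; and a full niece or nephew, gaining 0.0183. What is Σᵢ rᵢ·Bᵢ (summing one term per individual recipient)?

r to a first cousin = 0.125 (first cousins share one grandparent pair — two paths of length 4: r = 2·(1/2)^4 = 1/8).
r to a full niece or nephew = 0.25 (full aunt/uncle↔niece/nephew: two paths of length 3 through the shared grandparent pair: r = 2·(1/2)^3 = 1/4).
Summing one r·B term per recipient: 2·0.125·0.0792 + 1·0.25·0.0183 = 0.024375.

0.024375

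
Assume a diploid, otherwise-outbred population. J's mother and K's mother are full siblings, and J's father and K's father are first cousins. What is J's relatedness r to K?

0.15625

Relatedness sums over independent paths through distinct common ancestors.
J and K are related in two ways: first cousins through their mothers (r = 1/8) and second cousins through their fathers (r = 1/32).
r = 1/8 + 1/32 = 5/32 = 0.15625.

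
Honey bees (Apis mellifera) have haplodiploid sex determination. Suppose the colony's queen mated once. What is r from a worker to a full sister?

Haplodiploid full sisters inherit their father's entire haploid genome identically (contributing 1/2) and on average half of their mother's contribution (1/2 · 1/2 = 1/4); r = 1/2 + 1/4 = 3/4.

0.75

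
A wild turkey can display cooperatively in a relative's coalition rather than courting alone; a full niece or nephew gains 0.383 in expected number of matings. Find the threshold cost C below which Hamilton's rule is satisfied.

0.09575

r to a full niece or nephew = 0.25 (full aunt/uncle↔niece/nephew: two paths of length 3 through the shared grandparent pair: r = 2·(1/2)^3 = 1/4).
Hamilton's rule: n·r·B > C, so the trait is favored while C < n·r·B = 1·0.25·0.383 = 0.09575.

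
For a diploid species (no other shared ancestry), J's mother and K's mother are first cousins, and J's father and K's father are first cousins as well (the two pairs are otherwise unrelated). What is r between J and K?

With two independent routes of shared ancestry, r is the sum of the two contributions.
J and K are related in two ways: second cousins through their mothers (r = 1/32) and second cousins through their fathers (r = 1/32).
r = 1/32 + 1/32 = 0.0625.

0.0625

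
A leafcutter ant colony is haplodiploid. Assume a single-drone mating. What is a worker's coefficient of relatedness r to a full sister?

Haplodiploid full sisters inherit their father's entire haploid genome identically (contributing 1/2) and on average half of their mother's contribution (1/2 · 1/2 = 1/4); r = 1/2 + 1/4 = 3/4.

0.75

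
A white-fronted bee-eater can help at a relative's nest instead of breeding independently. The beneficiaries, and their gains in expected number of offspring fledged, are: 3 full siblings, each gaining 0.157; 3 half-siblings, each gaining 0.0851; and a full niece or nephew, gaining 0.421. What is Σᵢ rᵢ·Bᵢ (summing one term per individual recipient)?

0.404575

r to a full sibling = 1/2 (full sibs share both parents — two paths of length 2: r = 2·(1/2)^2 = 1/2).
r to a half-sibling = 0.25 (half-sibs share one parent — one path of length 2: r = (1/2)^2 = 1/4).
r to a full niece or nephew = 1/4 (full aunt/uncle↔niece/nephew: two paths of length 3 through the shared grandparent pair: r = 2·(1/2)^3 = 1/4).
Summing one r·B term per recipient: 3·0.5·0.157 + 3·0.25·0.0851 + 1·0.25·0.421 = 0.404575.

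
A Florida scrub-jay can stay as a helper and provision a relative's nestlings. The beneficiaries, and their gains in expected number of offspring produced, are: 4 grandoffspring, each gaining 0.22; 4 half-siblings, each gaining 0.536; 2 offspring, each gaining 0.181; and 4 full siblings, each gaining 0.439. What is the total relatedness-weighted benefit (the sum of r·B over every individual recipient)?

1.815

r to a grandoffspring = 1/4 (two parent–offspring links: r = (1/2)^2 = 1/4).
r to a half-sibling = 0.25 (half-sibs share one parent — one path of length 2: r = (1/2)^2 = 1/4).
r to an offspring = 0.5 (one parent–offspring link: r = (1/2)^1 = 1/2).
r to a full sibling = 0.5 (full sibs share both parents — two paths of length 2: r = 2·(1/2)^2 = 1/2).
Summing one r·B term per recipient: 4·0.25·0.22 + 4·0.25·0.536 + 2·0.5·0.181 + 4·0.5·0.439 = 1.815.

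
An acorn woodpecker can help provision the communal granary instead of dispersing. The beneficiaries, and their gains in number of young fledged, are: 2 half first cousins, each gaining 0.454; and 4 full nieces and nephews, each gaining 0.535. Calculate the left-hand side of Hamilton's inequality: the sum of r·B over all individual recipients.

0.59175

r to a half first cousin = 0.0625 (half first cousins share one grandparent — one path of length 4: r = (1/2)^4 = 1/16).
r to a full niece or nephew = 0.25 (full aunt/uncle↔niece/nephew: two paths of length 3 through the shared grandparent pair: r = 2·(1/2)^3 = 1/4).
Summing one r·B term per recipient: 2·0.0625·0.454 + 4·0.25·0.535 = 0.59175.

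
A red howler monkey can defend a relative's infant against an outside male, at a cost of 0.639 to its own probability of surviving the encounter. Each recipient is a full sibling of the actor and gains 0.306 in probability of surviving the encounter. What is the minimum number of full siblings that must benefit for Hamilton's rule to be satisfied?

r to a full sibling = 0.5 (full sibs share both parents — two paths of length 2: r = 2·(1/2)^2 = 1/2).
Hamilton's rule: n·r·B > C  ⇒  n > C/(r·B) = 0.639/(0.5·0.306) = 4.176.
The smallest integer exceeding 4.176 is 5.

5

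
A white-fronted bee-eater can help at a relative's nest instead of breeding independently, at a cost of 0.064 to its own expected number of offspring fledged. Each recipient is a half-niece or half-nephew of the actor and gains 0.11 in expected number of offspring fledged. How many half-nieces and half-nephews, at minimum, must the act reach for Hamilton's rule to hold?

5

r to a half-niece or half-nephew = 0.125 (half-aunt/uncle↔niece/nephew: one path of length 3: r = (1/2)^3 = 1/8).
Hamilton's rule: n·r·B > C  ⇒  n > C/(r·B) = 0.064/(0.125·0.11) = 4.655.
The smallest integer exceeding 4.655 is 5.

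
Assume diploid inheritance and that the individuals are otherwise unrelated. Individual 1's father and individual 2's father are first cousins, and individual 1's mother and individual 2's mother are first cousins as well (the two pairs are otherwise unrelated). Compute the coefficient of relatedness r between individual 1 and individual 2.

0.0625

With two independent routes of shared ancestry, r is the sum of the two contributions.
Individual 1 and individual 2 are related in two ways: second cousins through their fathers (r = 1/32) and second cousins through their mothers (r = 1/32).
r = 1/32 + 1/32 = 1/16 = 0.0625.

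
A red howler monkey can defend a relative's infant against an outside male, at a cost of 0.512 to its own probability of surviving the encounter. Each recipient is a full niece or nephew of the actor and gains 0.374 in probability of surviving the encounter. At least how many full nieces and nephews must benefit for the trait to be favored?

6

r to a full niece or nephew = 1/4 (full aunt/uncle↔niece/nephew: two paths of length 3 through the shared grandparent pair: r = 2·(1/2)^3 = 1/4).
Hamilton's rule: n·r·B > C  ⇒  n > C/(r·B) = 0.512/(0.25·0.374) = 5.476.
The smallest integer exceeding 5.476 is 6.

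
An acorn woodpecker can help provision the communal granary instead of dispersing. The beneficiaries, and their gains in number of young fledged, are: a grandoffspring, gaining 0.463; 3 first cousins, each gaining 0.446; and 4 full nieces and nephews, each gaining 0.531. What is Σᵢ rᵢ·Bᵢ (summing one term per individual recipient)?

0.814

r to a grandoffspring = 1/4 (two parent–offspring links: r = (1/2)^2 = 1/4).
r to a first cousin = 1/8 (first cousins share one grandparent pair — two paths of length 4: r = 2·(1/2)^4 = 1/8).
r to a full niece or nephew = 0.25 (full aunt/uncle↔niece/nephew: two paths of length 3 through the shared grandparent pair: r = 2·(1/2)^3 = 1/4).
Summing one r·B term per recipient: 1·0.25·0.463 + 3·0.125·0.446 + 4·0.25·0.531 = 0.814.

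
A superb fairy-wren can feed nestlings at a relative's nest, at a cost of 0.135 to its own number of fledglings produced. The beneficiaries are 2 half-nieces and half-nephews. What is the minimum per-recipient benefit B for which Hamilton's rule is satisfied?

r to a half-niece or half-nephew = 0.125 (half-aunt/uncle↔niece/nephew: one path of length 3: r = (1/2)^3 = 1/8).
Hamilton's rule with n recipients of equal r: n·r·B > C, so B > C/(n·r) = 0.135/(2·0.125) = 0.54.

0.54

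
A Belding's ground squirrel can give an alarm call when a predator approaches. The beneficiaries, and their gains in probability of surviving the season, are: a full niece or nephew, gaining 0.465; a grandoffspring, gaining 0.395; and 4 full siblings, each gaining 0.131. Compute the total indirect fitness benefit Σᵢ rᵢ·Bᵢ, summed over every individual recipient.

0.477

r to a full niece or nephew = 1/4 (full aunt/uncle↔niece/nephew: two paths of length 3 through the shared grandparent pair: r = 2·(1/2)^3 = 1/4).
r to a grandoffspring = 1/4 (two parent–offspring links: r = (1/2)^2 = 1/4).
r to a full sibling = 1/2 (full sibs share both parents — two paths of length 2: r = 2·(1/2)^2 = 1/2).
Summing one r·B term per recipient: 1·0.25·0.465 + 1·0.25·0.395 + 4·0.5·0.131 = 0.477.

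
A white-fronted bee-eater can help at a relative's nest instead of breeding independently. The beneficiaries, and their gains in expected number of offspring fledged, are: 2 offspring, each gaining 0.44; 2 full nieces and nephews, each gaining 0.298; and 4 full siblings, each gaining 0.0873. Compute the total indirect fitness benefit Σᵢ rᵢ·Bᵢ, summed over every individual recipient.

r to an offspring = 1/2 (one parent–offspring link: r = (1/2)^1 = 1/2).
r to a full niece or nephew = 1/4 (full aunt/uncle↔niece/nephew: two paths of length 3 through the shared grandparent pair: r = 2·(1/2)^3 = 1/4).
r to a full sibling = 1/2 (full sibs share both parents — two paths of length 2: r = 2·(1/2)^2 = 1/2).
Summing one r·B term per recipient: 2·0.5·0.44 + 2·0.25·0.298 + 4·0.5·0.0873 = 0.7636.

0.7636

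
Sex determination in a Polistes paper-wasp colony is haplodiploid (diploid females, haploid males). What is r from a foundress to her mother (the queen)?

One meiotic link between diploid queen and diploid daughter: r = 1/2.

0.5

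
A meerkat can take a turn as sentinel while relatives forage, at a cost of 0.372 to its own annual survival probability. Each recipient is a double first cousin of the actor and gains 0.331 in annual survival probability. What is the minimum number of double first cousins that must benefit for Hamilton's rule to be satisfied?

r to a double first cousin = 1/4 (double first cousins share both grandparent pairs — four paths of length 4: r = 4·(1/2)^4 = 1/4).
Hamilton's rule: n·r·B > C  ⇒  n > C/(r·B) = 0.372/(0.25·0.331) = 4.495.
The smallest integer exceeding 4.495 is 5.

5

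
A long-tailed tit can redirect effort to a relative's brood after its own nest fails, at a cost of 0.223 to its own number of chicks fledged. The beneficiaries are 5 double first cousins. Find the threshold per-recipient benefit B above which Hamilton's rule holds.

0.1784

r to a double first cousin = 0.25 (double first cousins share both grandparent pairs — four paths of length 4: r = 4·(1/2)^4 = 1/4).
Hamilton's rule with n recipients of equal r: n·r·B > C, so B > C/(n·r) = 0.223/(5·0.25) = 0.1784.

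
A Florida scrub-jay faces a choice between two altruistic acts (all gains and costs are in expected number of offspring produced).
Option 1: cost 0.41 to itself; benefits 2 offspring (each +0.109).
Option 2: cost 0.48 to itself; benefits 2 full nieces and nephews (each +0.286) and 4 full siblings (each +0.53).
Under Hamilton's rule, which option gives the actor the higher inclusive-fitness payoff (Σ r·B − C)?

Option 1: r to an offspring = 0.5.
Option 1: Σ r·B − C = (2·0.5·0.109) − 0.41 = -0.301.
Option 2: r to a full niece or nephew = 0.25.
Option 2: r to a full sibling = 0.5.
Option 2: Σ r·B − C = (2·0.25·0.286 + 4·0.5·0.53) − 0.48 = 0.723.
Option 2 has the higher net inclusive-fitness payoff.

Option 2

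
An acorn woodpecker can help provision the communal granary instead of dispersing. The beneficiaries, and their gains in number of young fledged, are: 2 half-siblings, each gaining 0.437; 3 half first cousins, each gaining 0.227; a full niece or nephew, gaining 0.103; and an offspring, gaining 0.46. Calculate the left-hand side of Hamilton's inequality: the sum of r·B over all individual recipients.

0.5168125

r to a half-sibling = 0.25 (half-sibs share one parent — one path of length 2: r = (1/2)^2 = 1/4).
r to a half first cousin = 1/16 (half first cousins share one grandparent — one path of length 4: r = (1/2)^4 = 1/16).
r to a full niece or nephew = 0.25 (full aunt/uncle↔niece/nephew: two paths of length 3 through the shared grandparent pair: r = 2·(1/2)^3 = 1/4).
r to an offspring = 1/2 (one parent–offspring link: r = (1/2)^1 = 1/2).
Summing one r·B term per recipient: 2·0.25·0.437 + 3·0.0625·0.227 + 1·0.25·0.103 + 1·0.5·0.46 = 0.5168125.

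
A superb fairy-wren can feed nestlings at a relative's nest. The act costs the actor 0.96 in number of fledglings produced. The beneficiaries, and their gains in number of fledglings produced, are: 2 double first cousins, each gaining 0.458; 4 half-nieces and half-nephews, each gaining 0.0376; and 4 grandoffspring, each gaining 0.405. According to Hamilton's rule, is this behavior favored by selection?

Hamilton's rule: the trait is favored when the sum of r·B over every recipient exceeds the actor's cost C.
r to a double first cousin = 0.25 (double first cousins share both grandparent pairs — four paths of length 4: r = 4·(1/2)^4 = 1/4).
r to a half-niece or half-nephew = 1/8 (half-aunt/uncle↔niece/nephew: one path of length 3: r = (1/2)^3 = 1/8).
r to a grandoffspring = 0.25 (two parent–offspring links: r = (1/2)^2 = 1/4).
Summing one r·B term per recipient: 2·0.25·0.458 + 4·0.125·0.0376 + 4·0.25·0.405 = 0.6528.
0.6528 < 0.96: the indirect benefit is less than the cost.

No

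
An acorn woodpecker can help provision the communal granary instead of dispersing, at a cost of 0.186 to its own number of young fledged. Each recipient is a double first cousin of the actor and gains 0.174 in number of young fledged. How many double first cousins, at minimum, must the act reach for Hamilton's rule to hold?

5

r to a double first cousin = 0.25 (double first cousins share both grandparent pairs — four paths of length 4: r = 4·(1/2)^4 = 1/4).
Hamilton's rule: n·r·B > C  ⇒  n > C/(r·B) = 0.186/(0.25·0.174) = 4.276.
The smallest integer exceeding 4.276 is 5.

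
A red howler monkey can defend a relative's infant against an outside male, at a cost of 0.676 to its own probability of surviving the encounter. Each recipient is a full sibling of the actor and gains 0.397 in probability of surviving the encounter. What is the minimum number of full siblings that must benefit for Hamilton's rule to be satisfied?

4

r to a full sibling = 0.5 (full sibs share both parents — two paths of length 2: r = 2·(1/2)^2 = 1/2).
Hamilton's rule: n·r·B > C  ⇒  n > C/(r·B) = 0.676/(0.5·0.397) = 3.406.
The smallest integer exceeding 3.406 is 4.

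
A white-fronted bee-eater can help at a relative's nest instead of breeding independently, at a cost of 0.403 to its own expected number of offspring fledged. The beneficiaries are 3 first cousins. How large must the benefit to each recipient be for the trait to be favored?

r to a first cousin = 0.125 (first cousins share one grandparent pair — two paths of length 4: r = 2·(1/2)^4 = 1/8).
Hamilton's rule with n recipients of equal r: n·r·B > C, so B > C/(n·r) = 0.403/(3·0.125) = 1.0747.

1.0747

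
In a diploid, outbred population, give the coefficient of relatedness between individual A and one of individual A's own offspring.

0.5

Each parent–offspring link contributes a factor of 1/2, and independent paths through distinct common ancestors add.
One parent–offspring link: r = (1/2)^1 = 1/2.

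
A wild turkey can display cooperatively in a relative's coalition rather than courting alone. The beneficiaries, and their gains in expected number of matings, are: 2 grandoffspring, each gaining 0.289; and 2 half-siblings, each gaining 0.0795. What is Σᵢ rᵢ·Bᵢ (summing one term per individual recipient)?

r to a grandoffspring = 0.25 (two parent–offspring links: r = (1/2)^2 = 1/4).
r to a half-sibling = 1/4 (half-sibs share one parent — one path of length 2: r = (1/2)^2 = 1/4).
Summing one r·B term per recipient: 2·0.25·0.289 + 2·0.25·0.0795 = 0.18425.

0.18425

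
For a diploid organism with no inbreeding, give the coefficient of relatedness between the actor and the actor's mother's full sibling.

Each parent–offspring link contributes a factor of 1/2, and independent paths through distinct common ancestors add.
Full aunt/uncle↔niece/nephew: two paths of length 3 through the shared grandparent pair: r = 2·(1/2)^3 = 1/4.

0.25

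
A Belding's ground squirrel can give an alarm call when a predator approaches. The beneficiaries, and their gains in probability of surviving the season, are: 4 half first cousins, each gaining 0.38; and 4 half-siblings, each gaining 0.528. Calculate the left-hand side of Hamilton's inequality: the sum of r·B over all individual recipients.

0.623

r to a half first cousin = 0.0625 (half first cousins share one grandparent — one path of length 4: r = (1/2)^4 = 1/16).
r to a half-sibling = 1/4 (half-sibs share one parent — one path of length 2: r = (1/2)^2 = 1/4).
Summing one r·B term per recipient: 4·0.0625·0.38 + 4·0.25·0.528 = 0.623.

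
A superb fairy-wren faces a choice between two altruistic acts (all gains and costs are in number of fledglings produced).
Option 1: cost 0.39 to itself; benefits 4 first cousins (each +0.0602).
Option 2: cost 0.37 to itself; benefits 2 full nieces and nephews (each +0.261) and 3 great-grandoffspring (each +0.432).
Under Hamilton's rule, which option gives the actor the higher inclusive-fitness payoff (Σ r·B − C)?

Option 1: r to a first cousin = 0.125.
Option 1: Σ r·B − C = (4·0.125·0.0602) − 0.39 = -0.3599.
Option 2: r to a full niece or nephew = 0.25.
Option 2: r to a great-grandoffspring = 0.125.
Option 2: Σ r·B − C = (2·0.25·0.261 + 3·0.125·0.432) − 0.37 = -0.0775.
Option 2 has the higher net inclusive-fitness payoff.

Option 2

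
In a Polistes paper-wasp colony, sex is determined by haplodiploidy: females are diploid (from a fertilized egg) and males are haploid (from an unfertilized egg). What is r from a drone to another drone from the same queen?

0.5

Haploid brothers each carry a random half of the queen's diploid genome, so on average they share half: r = 1/2.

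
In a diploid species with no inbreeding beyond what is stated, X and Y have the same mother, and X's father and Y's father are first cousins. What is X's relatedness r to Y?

0.28125

Relatedness sums over independent paths through distinct common ancestors.
X and Y are related in two ways: half-sibs through their shared mother (r = 1/4) and second cousins through their fathers (r = 1/32).
r = 1/4 + 1/32 = 9/32 = 0.28125.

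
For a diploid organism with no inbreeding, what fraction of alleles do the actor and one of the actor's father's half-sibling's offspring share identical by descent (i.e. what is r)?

Each parent–offspring link contributes a factor of 1/2, and independent paths through distinct common ancestors add.
Half first cousins share one grandparent — one path of length 4: r = (1/2)^4 = 1/16.

0.0625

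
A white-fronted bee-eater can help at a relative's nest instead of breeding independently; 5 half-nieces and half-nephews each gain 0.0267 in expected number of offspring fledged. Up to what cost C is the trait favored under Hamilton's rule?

0.0166875

r to a half-niece or half-nephew = 0.125 (half-aunt/uncle↔niece/nephew: one path of length 3: r = (1/2)^3 = 1/8).
Hamilton's rule: n·r·B > C, so the trait is favored while C < n·r·B = 5·0.125·0.0267 = 0.0166875.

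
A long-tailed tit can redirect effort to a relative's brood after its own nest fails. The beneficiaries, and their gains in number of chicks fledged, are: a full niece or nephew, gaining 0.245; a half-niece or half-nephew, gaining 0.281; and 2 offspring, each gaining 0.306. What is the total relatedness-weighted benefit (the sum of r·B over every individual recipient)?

r to a full niece or nephew = 1/4 (full aunt/uncle↔niece/nephew: two paths of length 3 through the shared grandparent pair: r = 2·(1/2)^3 = 1/4).
r to a half-niece or half-nephew = 1/8 (half-aunt/uncle↔niece/nephew: one path of length 3: r = (1/2)^3 = 1/8).
r to an offspring = 0.5 (one parent–offspring link: r = (1/2)^1 = 1/2).
Summing one r·B term per recipient: 1·0.25·0.245 + 1·0.125·0.281 + 2·0.5·0.306 = 0.402375.

0.402375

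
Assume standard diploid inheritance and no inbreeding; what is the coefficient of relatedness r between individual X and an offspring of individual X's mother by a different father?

0.25

Each parent–offspring link contributes a factor of 1/2, and independent paths through distinct common ancestors add.
Half-sibs share one parent — one path of length 2: r = (1/2)^2 = 1/4.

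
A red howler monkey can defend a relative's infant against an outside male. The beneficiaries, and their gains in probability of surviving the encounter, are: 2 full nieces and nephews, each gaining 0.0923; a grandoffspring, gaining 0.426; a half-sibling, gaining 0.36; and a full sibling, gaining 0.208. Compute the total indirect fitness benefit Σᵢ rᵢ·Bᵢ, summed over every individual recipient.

r to a full niece or nephew = 1/4 (full aunt/uncle↔niece/nephew: two paths of length 3 through the shared grandparent pair: r = 2·(1/2)^3 = 1/4).
r to a grandoffspring = 1/4 (two parent–offspring links: r = (1/2)^2 = 1/4).
r to a half-sibling = 1/4 (half-sibs share one parent — one path of length 2: r = (1/2)^2 = 1/4).
r to a full sibling = 1/2 (full sibs share both parents — two paths of length 2: r = 2·(1/2)^2 = 1/2).
Summing one r·B term per recipient: 2·0.25·0.0923 + 1·0.25·0.426 + 1·0.25·0.36 + 1·0.5·0.208 = 0.34665.

0.34665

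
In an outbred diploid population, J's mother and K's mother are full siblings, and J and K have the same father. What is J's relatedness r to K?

Relatedness sums over independent paths through distinct common ancestors.
J and K are related in two ways: first cousins through their mothers (r = 1/8) and half-sibs through their shared father (r = 1/4).
r = 1/8 + 1/4 = 0.375.

0.375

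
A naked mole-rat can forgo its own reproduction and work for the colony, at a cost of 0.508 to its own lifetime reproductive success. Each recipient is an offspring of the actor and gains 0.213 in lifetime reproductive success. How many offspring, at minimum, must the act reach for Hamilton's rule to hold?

5

r to an offspring = 1/2 (one parent–offspring link: r = (1/2)^1 = 1/2).
Hamilton's rule: n·r·B > C  ⇒  n > C/(r·B) = 0.508/(0.5·0.213) = 4.77.
The smallest integer exceeding 4.77 is 5.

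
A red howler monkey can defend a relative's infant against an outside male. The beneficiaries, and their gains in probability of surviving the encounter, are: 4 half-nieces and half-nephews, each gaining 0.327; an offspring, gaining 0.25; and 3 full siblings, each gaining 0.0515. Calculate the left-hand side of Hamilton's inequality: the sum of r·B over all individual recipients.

0.36575

r to a half-niece or half-nephew = 0.125 (half-aunt/uncle↔niece/nephew: one path of length 3: r = (1/2)^3 = 1/8).
r to an offspring = 1/2 (one parent–offspring link: r = (1/2)^1 = 1/2).
r to a full sibling = 1/2 (full sibs share both parents — two paths of length 2: r = 2·(1/2)^2 = 1/2).
Summing one r·B term per recipient: 4·0.125·0.327 + 1·0.5·0.25 + 3·0.5·0.0515 = 0.36575.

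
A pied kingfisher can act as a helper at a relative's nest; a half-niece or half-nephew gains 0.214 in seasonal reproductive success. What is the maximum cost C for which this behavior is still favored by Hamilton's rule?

0.02675

r to a half-niece or half-nephew = 0.125 (half-aunt/uncle↔niece/nephew: one path of length 3: r = (1/2)^3 = 1/8).
Hamilton's rule: n·r·B > C, so the trait is favored while C < n·r·B = 1·0.125·0.214 = 0.02675.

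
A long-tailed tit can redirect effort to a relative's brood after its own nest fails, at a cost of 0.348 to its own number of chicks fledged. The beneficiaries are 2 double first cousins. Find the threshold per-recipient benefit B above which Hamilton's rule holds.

0.696

r to a double first cousin = 0.25 (double first cousins share both grandparent pairs — four paths of length 4: r = 4·(1/2)^4 = 1/4).
Hamilton's rule with n recipients of equal r: n·r·B > C, so B > C/(n·r) = 0.348/(2·0.25) = 0.696.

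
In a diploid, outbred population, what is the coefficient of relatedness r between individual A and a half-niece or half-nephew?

0.125

Half-aunt/uncle↔niece/nephew: one path of length 3: r = (1/2)^3 = 1/8.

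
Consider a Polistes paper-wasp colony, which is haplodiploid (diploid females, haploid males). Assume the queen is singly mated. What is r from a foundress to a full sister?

Haplodiploid full sisters inherit their father's entire haploid genome identically (contributing 1/2) and on average half of their mother's contribution (1/2 · 1/2 = 1/4); r = 1/2 + 1/4 = 3/4.

0.75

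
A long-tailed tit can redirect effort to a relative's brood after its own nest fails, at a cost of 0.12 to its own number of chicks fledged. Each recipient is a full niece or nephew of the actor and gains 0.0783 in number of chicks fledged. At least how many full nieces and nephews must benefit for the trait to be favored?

r to a full niece or nephew = 1/4 (full aunt/uncle↔niece/nephew: two paths of length 3 through the shared grandparent pair: r = 2·(1/2)^3 = 1/4).
Hamilton's rule: n·r·B > C  ⇒  n > C/(r·B) = 0.12/(0.25·0.0783) = 6.13.
The smallest integer exceeding 6.13 is 7.

7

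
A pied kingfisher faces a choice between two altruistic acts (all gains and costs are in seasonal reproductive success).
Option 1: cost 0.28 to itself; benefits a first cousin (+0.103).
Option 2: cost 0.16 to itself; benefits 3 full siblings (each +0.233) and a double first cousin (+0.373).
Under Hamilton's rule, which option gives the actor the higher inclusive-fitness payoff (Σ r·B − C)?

Option 2

Option 1: r to a first cousin = 0.125.
Option 1: Σ r·B − C = (1·0.125·0.103) − 0.28 = -0.267125.
Option 2: r to a full sibling = 0.5.
Option 2: r to a double first cousin = 0.25.
Option 2: Σ r·B − C = (3·0.5·0.233 + 1·0.25·0.373) − 0.16 = 0.28275.
Option 2 has the higher net inclusive-fitness payoff.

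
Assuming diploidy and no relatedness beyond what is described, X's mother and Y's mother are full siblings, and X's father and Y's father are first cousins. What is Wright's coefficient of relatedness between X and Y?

Wright's path rule: contributions from independent ancestry routes add.
X and Y are related in two ways: first cousins through their mothers (r = 1/8) and second cousins through their fathers (r = 1/32).
r = 1/8 + 1/32 = 5/32 = 0.15625.

0.15625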